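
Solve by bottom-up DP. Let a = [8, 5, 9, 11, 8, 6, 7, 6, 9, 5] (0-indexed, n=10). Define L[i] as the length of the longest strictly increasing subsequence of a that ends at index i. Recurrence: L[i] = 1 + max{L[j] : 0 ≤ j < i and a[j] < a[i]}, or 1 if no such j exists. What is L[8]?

   i    0    1    2    3    4    5    6    7    8    9
a[i]    8    5    9   11    8    6    7    6    9    5
L[i]    1    1    2    3    2    2    3    2    4    1

4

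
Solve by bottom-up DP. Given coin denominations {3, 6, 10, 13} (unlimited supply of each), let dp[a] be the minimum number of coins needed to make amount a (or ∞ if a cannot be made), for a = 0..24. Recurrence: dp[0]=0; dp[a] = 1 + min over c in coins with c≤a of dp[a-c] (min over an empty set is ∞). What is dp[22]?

3

 a  0  1  2  3  4  5  6  7  8  9 10 11 12 13 14 15 16 17 18 19 20 21 22 23 24
dp  0  -  -  1  -  -  1  -  -  2  1  -  2  1  -  3  2  -  3  2  2  4  3  2  4
(- denotes ∞ / unreachable)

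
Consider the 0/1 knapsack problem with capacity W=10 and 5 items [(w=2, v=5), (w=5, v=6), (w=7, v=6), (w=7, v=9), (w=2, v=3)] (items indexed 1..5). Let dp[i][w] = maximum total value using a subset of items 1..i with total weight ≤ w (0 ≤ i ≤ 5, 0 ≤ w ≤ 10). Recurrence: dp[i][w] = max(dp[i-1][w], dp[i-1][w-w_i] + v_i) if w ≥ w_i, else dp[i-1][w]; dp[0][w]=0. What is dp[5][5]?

i\w   0   1   2   3   4   5   6   7   8   9  10
  0   0   0   0   0   0   0   0   0   0   0   0
  1   0   0   5   5   5   5   5   5   5   5   5
  2   0   0   5   5   5   6   6  11  11  11  11
  3   0   0   5   5   5   6   6  11  11  11  11
  4   0   0   5   5   5   6   6  11  11  14  14
  5   0   0   5   5   8   8   8  11  11  14  14

8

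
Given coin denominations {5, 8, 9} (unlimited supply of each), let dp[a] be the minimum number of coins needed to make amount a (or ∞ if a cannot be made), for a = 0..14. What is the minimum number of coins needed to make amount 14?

2

 a  0  1  2  3  4  5  6  7  8  9 10 11 12 13 14
dp  0  -  -  -  -  1  -  -  1  1  2  -  -  2  2
(- denotes ∞ / unreachable)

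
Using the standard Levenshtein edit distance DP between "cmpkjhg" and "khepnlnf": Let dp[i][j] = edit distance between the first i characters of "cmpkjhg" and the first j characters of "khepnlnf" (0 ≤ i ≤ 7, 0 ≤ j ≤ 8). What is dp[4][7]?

6

   ''  k  h  e  p  n  l  n  f
''  0  1  2  3  4  5  6  7  8
 c  1  1  2  3  4  5  6  7  8
 m  2  2  2  3  4  5  6  7  8
 p  3  3  3  3  3  4  5  6  7
 k  4  3  4  4  4  4  5  6  7
 j  5  4  4  5  5  5  5  6  7
 h  6  5  4  5  6  6  6  6  7
 g  7  6  5  5  6  7  7  7  7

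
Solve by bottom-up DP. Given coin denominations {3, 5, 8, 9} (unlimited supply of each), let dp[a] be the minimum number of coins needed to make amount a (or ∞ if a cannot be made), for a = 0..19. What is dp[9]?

 a  0  1  2  3  4  5  6  7  8  9 10 11 12 13 14 15 16 17 18 19
dp  0  -  -  1  -  1  2  -  1  1  2  2  2  2  2  3  2  2  2  3
(- denotes ∞ / unreachable)

1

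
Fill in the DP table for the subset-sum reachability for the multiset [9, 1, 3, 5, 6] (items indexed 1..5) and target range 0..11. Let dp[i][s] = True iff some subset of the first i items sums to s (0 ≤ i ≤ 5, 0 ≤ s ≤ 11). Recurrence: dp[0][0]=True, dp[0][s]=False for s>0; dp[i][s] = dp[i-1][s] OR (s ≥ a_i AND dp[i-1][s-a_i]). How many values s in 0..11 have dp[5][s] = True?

i\s   0   1   2   3   4   5   6   7   8   9  10  11
  0   T   F   F   F   F   F   F   F   F   F   F   F
  1   T   F   F   F   F   F   F   F   F   T   F   F
  2   T   T   F   F   F   F   F   F   F   T   T   F
  3   T   T   F   T   T   F   F   F   F   T   T   F
  4   T   T   F   T   T   T   T   F   T   T   T   F
  5   T   T   F   T   T   T   T   T   T   T   T   T

11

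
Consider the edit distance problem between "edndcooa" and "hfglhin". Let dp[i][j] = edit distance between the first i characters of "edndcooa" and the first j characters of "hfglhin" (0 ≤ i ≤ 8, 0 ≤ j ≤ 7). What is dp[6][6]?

6

   ''  h  f  g  l  h  i  n
''  0  1  2  3  4  5  6  7
 e  1  1  2  3  4  5  6  7
 d  2  2  2  3  4  5  6  7
 n  3  3  3  3  4  5  6  6
 d  4  4  4  4  4  5  6  7
 c  5  5  5  5  5  5  6  7
 o  6  6  6  6  6  6  6  7
 o  7  7  7  7  7  7  7  7
 a  8  8  8  8  8  8  8  8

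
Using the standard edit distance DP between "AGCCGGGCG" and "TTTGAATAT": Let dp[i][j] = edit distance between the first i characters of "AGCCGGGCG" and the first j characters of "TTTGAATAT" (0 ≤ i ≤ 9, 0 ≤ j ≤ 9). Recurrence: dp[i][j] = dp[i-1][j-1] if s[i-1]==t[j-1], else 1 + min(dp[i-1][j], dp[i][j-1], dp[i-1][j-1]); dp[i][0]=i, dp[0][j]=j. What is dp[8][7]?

   ''  T  T  T  G  A  A  T  A  T
''  0  1  2  3  4  5  6  7  8  9
 A  1  1  2  3  4  4  5  6  7  8
 G  2  2  2  3  3  4  5  6  7  8
 C  3  3  3  3  4  4  5  6  7  8
 C  4  4  4  4  4  5  5  6  7  8
 G  5  5  5  5  4  5  6  6  7  8
 G  6  6  6  6  5  5  6  7  7  8
 G  7  7  7  7  6  6  6  7  8  8
 C  8  8  8  8  7  7  7  7  8  9
 G  9  9  9  9  8  8  8  8  8  9

7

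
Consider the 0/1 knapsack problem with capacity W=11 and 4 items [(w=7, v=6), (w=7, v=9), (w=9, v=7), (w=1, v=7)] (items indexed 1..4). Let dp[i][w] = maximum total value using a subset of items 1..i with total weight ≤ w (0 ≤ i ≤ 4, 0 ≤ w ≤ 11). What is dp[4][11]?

i\w   0   1   2   3   4   5   6   7   8   9  10  11
  0   0   0   0   0   0   0   0   0   0   0   0   0
  1   0   0   0   0   0   0   0   6   6   6   6   6
  2   0   0   0   0   0   0   0   9   9   9   9   9
  3   0   0   0   0   0   0   0   9   9   9   9   9
  4   0   7   7   7   7   7   7   9  16  16  16  16

16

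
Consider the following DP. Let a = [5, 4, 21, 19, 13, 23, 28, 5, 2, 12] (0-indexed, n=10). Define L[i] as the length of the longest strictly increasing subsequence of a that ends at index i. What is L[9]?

   i    0    1    2    3    4    5    6    7    8    9
a[i]    5    4   21   19   13   23   28    5    2   12
L[i]    1    1    2    2    2    3    4    2    1    3

3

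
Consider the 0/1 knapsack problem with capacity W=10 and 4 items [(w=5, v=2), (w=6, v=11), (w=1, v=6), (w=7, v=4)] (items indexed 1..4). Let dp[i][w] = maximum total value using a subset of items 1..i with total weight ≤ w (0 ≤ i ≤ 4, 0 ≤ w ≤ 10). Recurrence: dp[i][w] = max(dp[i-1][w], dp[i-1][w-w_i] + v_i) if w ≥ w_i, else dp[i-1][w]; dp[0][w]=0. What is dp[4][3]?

6

i\w   0   1   2   3   4   5   6   7   8   9  10
  0   0   0   0   0   0   0   0   0   0   0   0
  1   0   0   0   0   0   2   2   2   2   2   2
  2   0   0   0   0   0   2  11  11  11  11  11
  3   0   6   6   6   6   6  11  17  17  17  17
  4   0   6   6   6   6   6  11  17  17  17  17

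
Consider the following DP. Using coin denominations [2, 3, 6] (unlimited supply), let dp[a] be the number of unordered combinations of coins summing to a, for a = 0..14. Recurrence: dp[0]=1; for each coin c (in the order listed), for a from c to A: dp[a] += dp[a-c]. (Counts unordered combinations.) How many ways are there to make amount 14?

after  coin     0     1     2     3     4     5     6     7     8     9    10    11    12    13    14
          2     1     0     1     0     1     0     1     0     1     0     1     0     1     0     1
          3     1     0     1     1     1     1     2     1     2     2     2     2     3     2     3
          6     1     0     1     1     1     1     3     1     3     3     3     3     6     3     6

6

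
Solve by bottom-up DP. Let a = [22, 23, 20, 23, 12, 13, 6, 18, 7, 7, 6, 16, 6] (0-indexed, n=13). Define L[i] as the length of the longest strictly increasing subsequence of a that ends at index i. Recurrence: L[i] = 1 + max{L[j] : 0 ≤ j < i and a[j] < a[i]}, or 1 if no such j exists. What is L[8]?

   i    0    1    2    3    4    5    6    7    8    9   10   11   12
a[i]   22   23   20   23   12   13    6   18    7    7    6   16    6
L[i]    1    2    1    2    1    2    1    3    2    2    1    3    1

2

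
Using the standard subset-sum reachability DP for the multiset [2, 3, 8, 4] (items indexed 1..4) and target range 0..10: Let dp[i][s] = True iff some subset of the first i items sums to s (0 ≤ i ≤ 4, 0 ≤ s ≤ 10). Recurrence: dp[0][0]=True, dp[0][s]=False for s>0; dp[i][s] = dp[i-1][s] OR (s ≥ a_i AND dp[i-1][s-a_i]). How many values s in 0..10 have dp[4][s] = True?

10

i\s   0   1   2   3   4   5   6   7   8   9  10
  0   T   F   F   F   F   F   F   F   F   F   F
  1   T   F   T   F   F   F   F   F   F   F   F
  2   T   F   T   T   F   T   F   F   F   F   F
  3   T   F   T   T   F   T   F   F   T   F   T
  4   T   F   T   T   T   T   T   T   T   T   T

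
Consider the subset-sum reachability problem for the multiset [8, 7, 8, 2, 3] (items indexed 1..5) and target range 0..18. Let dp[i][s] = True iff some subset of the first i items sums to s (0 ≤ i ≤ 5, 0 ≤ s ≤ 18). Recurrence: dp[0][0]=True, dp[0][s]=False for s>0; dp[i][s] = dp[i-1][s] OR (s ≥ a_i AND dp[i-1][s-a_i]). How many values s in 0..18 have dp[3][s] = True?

5

i\s   0   1   2   3   4   5   6   7   8   9  10  11  12  13  14  15  16  17  18
  0   T   F   F   F   F   F   F   F   F   F   F   F   F   F   F   F   F   F   F
  1   T   F   F   F   F   F   F   F   T   F   F   F   F   F   F   F   F   F   F
  2   T   F   F   F   F   F   F   T   T   F   F   F   F   F   F   T   F   F   F
  3   T   F   F   F   F   F   F   T   T   F   F   F   F   F   F   T   T   F   F
  4   T   F   T   F   F   F   F   T   T   T   T   F   F   F   F   T   T   T   T
  5   T   F   T   T   F   T   F   T   T   T   T   T   T   T   F   T   T   T   T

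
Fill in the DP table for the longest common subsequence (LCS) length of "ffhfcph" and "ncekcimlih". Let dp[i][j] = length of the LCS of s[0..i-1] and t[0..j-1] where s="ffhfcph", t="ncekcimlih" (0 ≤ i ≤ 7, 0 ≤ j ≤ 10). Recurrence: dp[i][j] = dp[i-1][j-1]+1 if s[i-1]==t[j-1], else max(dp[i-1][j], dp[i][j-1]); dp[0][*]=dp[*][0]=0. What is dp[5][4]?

1

   ''  n  c  e  k  c  i  m  l  i  h
''  0  0  0  0  0  0  0  0  0  0  0
 f  0  0  0  0  0  0  0  0  0  0  0
 f  0  0  0  0  0  0  0  0  0  0  0
 h  0  0  0  0  0  0  0  0  0  0  1
 f  0  0  0  0  0  0  0  0  0  0  1
 c  0  0  1  1  1  1  1  1  1  1  1
 p  0  0  1  1  1  1  1  1  1  1  1
 h  0  0  1  1  1  1  1  1  1  1  2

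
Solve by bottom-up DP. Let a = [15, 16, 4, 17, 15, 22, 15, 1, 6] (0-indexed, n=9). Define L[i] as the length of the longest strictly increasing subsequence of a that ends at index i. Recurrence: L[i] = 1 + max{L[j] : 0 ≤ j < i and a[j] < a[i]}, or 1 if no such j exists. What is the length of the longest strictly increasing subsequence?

4

   i    0    1    2    3    4    5    6    7    8
a[i]   15   16    4   17   15   22   15    1    6
L[i]    1    2    1    3    2    4    2    1    2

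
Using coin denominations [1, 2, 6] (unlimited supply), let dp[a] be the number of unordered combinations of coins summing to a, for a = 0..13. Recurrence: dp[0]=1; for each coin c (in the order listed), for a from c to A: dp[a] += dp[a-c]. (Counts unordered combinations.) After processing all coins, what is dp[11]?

after  coin     0     1     2     3     4     5     6     7     8     9    10    11    12    13
          1     1     1     1     1     1     1     1     1     1     1     1     1     1     1
          2     1     1     2     2     3     3     4     4     5     5     6     6     7     7
          6     1     1     2     2     3     3     5     5     7     7     9     9    12    12

9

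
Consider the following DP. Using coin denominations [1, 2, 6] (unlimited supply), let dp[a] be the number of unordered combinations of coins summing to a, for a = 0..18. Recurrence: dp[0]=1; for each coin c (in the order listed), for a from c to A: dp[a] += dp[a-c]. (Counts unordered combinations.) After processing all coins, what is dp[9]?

7

after  coin     0     1     2     3     4     5     6     7     8     9    10    11    12    13    14    15    16    17    18
          1     1     1     1     1     1     1     1     1     1     1     1     1     1     1     1     1     1     1     1
          2     1     1     2     2     3     3     4     4     5     5     6     6     7     7     8     8     9     9    10
          6     1     1     2     2     3     3     5     5     7     7     9     9    12    12    15    15    18    18    22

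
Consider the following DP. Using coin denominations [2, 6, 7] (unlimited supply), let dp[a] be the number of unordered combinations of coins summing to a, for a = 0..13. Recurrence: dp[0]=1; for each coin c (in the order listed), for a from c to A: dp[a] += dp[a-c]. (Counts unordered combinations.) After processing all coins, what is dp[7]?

1

after  coin     0     1     2     3     4     5     6     7     8     9    10    11    12    13
          2     1     0     1     0     1     0     1     0     1     0     1     0     1     0
          6     1     0     1     0     1     0     2     0     2     0     2     0     3     0
          7     1     0     1     0     1     0     2     1     2     1     2     1     3     2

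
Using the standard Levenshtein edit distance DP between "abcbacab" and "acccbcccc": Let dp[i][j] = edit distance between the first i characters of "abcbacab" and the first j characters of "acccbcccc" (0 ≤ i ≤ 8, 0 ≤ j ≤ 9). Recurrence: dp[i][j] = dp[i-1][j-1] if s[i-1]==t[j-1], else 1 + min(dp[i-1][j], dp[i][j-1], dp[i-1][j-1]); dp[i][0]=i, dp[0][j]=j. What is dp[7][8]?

   ''  a  c  c  c  b  c  c  c  c
''  0  1  2  3  4  5  6  7  8  9
 a  1  0  1  2  3  4  5  6  7  8
 b  2  1  1  2  3  3  4  5  6  7
 c  3  2  1  1  2  3  3  4  5  6
 b  4  3  2  2  2  2  3  4  5  6
 a  5  4  3  3  3  3  3  4  5  6
 c  6  5  4  3  3  4  3  3  4  5
 a  7  6  5  4  4  4  4  4  4  5
 b  8  7  6  5  5  4  5  5  5  5

4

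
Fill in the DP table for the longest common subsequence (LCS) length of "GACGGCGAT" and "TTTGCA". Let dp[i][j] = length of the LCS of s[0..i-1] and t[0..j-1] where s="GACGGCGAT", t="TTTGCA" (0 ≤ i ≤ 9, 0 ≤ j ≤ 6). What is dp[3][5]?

2

   ''  T  T  T  G  C  A
''  0  0  0  0  0  0  0
 G  0  0  0  0  1  1  1
 A  0  0  0  0  1  1  2
 C  0  0  0  0  1  2  2
 G  0  0  0  0  1  2  2
 G  0  0  0  0  1  2  2
 C  0  0  0  0  1  2  2
 G  0  0  0  0  1  2  2
 A  0  0  0  0  1  2  3
 T  0  1  1  1  1  2  3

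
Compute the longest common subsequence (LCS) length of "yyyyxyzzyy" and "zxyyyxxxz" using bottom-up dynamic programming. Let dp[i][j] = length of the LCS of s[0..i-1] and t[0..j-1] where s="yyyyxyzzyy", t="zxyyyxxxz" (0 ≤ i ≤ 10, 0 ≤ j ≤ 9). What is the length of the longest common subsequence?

5

   ''  z  x  y  y  y  x  x  x  z
''  0  0  0  0  0  0  0  0  0  0
 y  0  0  0  1  1  1  1  1  1  1
 y  0  0  0  1  2  2  2  2  2  2
 y  0  0  0  1  2  3  3  3  3  3
 y  0  0  0  1  2  3  3  3  3  3
 x  0  0  1  1  2  3  4  4  4  4
 y  0  0  1  2  2  3  4  4  4  4
 z  0  1  1  2  2  3  4  4  4  5
 z  0  1  1  2  2  3  4  4  4  5
 y  0  1  1  2  3  3  4  4  4  5
 y  0  1  1  2  3  4  4  4  4  5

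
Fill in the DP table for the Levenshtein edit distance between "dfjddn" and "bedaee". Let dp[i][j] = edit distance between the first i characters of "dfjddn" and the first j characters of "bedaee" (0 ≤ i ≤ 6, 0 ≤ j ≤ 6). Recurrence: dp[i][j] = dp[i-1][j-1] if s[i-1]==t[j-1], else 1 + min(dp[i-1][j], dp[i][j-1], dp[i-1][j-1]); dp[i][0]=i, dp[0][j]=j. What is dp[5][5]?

5

   ''  b  e  d  a  e  e
''  0  1  2  3  4  5  6
 d  1  1  2  2  3  4  5
 f  2  2  2  3  3  4  5
 j  3  3  3  3  4  4  5
 d  4  4  4  3  4  5  5
 d  5  5  5  4  4  5  6
 n  6  6  6  5  5  5  6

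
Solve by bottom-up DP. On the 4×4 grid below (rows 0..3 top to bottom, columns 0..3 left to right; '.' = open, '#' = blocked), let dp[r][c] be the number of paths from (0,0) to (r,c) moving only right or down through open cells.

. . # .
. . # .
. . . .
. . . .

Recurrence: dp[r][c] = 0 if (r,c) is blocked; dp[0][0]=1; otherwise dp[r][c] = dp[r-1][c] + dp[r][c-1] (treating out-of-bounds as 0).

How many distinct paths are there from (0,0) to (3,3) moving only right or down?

10

r\c   0   1   2   3
  0   1   1   0   0
  1   1   2   0   0
  2   1   3   3   3
  3   1   4   7  10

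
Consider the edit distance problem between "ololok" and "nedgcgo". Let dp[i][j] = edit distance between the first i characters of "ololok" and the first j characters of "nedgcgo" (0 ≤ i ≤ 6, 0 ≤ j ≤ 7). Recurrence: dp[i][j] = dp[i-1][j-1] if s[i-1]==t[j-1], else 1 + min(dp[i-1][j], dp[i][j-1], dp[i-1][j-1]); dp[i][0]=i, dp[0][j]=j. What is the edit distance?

7

   ''  n  e  d  g  c  g  o
''  0  1  2  3  4  5  6  7
 o  1  1  2  3  4  5  6  6
 l  2  2  2  3  4  5  6  7
 o  3  3  3  3  4  5  6  6
 l  4  4  4  4  4  5  6  7
 o  5  5  5  5  5  5  6  6
 k  6  6  6  6  6  6  6  7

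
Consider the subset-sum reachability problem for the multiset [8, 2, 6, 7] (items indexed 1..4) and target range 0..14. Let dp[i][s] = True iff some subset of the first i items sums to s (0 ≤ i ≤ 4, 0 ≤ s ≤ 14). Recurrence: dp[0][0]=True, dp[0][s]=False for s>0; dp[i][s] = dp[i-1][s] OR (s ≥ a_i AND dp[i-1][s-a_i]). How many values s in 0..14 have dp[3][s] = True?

i\s   0   1   2   3   4   5   6   7   8   9  10  11  12  13  14
  0   T   F   F   F   F   F   F   F   F   F   F   F   F   F   F
  1   T   F   F   F   F   F   F   F   T   F   F   F   F   F   F
  2   T   F   T   F   F   F   F   F   T   F   T   F   F   F   F
  3   T   F   T   F   F   F   T   F   T   F   T   F   F   F   T
  4   T   F   T   F   F   F   T   T   T   T   T   F   F   T   T

6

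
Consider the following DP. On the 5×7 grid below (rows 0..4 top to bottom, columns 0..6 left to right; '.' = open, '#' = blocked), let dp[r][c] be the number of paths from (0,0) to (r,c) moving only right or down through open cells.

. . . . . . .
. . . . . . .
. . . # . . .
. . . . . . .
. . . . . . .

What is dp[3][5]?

r\c   0   1   2   3   4   5   6
  0   1   1   1   1   1   1   1
  1   1   2   3   4   5   6   7
  2   1   3   6   0   5  11  18
  3   1   4  10  10  15  26  44
  4   1   5  15  25  40  66 110

26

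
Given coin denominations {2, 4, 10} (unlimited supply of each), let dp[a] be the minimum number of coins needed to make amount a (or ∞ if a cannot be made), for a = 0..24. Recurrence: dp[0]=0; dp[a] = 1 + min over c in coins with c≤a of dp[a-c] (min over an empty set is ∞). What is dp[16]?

3

 a  0  1  2  3  4  5  6  7  8  9 10 11 12 13 14 15 16 17 18 19 20 21 22 23 24
dp  0  -  1  -  1  -  2  -  2  -  1  -  2  -  2  -  3  -  3  -  2  -  3  -  3
(- denotes ∞ / unreachable)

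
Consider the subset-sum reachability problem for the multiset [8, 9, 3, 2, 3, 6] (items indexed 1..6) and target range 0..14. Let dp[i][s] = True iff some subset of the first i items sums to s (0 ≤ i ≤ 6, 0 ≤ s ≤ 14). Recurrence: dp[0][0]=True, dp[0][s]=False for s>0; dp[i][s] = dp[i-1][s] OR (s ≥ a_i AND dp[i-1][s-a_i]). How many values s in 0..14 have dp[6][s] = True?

12

i\s   0   1   2   3   4   5   6   7   8   9  10  11  12  13  14
  0   T   F   F   F   F   F   F   F   F   F   F   F   F   F   F
  1   T   F   F   F   F   F   F   F   T   F   F   F   F   F   F
  2   T   F   F   F   F   F   F   F   T   T   F   F   F   F   F
  3   T   F   F   T   F   F   F   F   T   T   F   T   T   F   F
  4   T   F   T   T   F   T   F   F   T   T   T   T   T   T   T
  5   T   F   T   T   F   T   T   F   T   T   T   T   T   T   T
  6   T   F   T   T   F   T   T   F   T   T   T   T   T   T   T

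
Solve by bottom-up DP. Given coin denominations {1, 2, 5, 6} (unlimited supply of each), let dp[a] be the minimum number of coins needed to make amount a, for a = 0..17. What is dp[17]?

 a  0  1  2  3  4  5  6  7  8  9 10 11 12 13 14 15 16 17
dp  0  1  1  2  2  1  1  2  2  3  2  2  2  3  3  3  3  3

3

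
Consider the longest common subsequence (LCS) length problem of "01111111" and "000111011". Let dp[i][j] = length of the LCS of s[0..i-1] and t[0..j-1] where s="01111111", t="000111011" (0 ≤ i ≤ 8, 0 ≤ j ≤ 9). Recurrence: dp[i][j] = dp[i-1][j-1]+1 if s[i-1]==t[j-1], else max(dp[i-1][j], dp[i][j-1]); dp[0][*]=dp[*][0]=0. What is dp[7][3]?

1

   ''  0  0  0  1  1  1  0  1  1
''  0  0  0  0  0  0  0  0  0  0
 0  0  1  1  1  1  1  1  1  1  1
 1  0  1  1  1  2  2  2  2  2  2
 1  0  1  1  1  2  3  3  3  3  3
 1  0  1  1  1  2  3  4  4  4  4
 1  0  1  1  1  2  3  4  4  5  5
 1  0  1  1  1  2  3  4  4  5  6
 1  0  1  1  1  2  3  4  4  5  6
 1  0  1  1  1  2  3  4  4  5  6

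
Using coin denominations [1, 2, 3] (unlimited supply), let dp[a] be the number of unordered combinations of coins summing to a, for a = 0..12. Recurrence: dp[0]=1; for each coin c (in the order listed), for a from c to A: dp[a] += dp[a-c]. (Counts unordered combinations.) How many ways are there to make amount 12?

after  coin     0     1     2     3     4     5     6     7     8     9    10    11    12
          1     1     1     1     1     1     1     1     1     1     1     1     1     1
          2     1     1     2     2     3     3     4     4     5     5     6     6     7
          3     1     1     2     3     4     5     7     8    10    12    14    16    19

19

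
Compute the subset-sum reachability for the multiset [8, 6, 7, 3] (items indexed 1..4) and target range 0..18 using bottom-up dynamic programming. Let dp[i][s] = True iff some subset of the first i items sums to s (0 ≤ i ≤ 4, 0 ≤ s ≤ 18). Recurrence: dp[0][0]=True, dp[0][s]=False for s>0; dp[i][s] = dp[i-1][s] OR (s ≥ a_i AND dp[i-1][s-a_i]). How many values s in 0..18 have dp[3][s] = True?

i\s   0   1   2   3   4   5   6   7   8   9  10  11  12  13  14  15  16  17  18
  0   T   F   F   F   F   F   F   F   F   F   F   F   F   F   F   F   F   F   F
  1   T   F   F   F   F   F   F   F   T   F   F   F   F   F   F   F   F   F   F
  2   T   F   F   F   F   F   T   F   T   F   F   F   F   F   T   F   F   F   F
  3   T   F   F   F   F   F   T   T   T   F   F   F   F   T   T   T   F   F   F
  4   T   F   F   T   F   F   T   T   T   T   T   T   F   T   T   T   T   T   T

7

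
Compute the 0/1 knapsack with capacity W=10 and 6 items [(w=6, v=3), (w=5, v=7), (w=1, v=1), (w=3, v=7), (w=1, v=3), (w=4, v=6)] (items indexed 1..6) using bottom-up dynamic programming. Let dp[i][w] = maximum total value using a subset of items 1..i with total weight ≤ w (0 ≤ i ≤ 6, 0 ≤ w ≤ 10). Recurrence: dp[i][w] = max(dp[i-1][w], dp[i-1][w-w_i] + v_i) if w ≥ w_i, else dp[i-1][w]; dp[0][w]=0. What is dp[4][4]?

8

i\w   0   1   2   3   4   5   6   7   8   9  10
  0   0   0   0   0   0   0   0   0   0   0   0
  1   0   0   0   0   0   0   3   3   3   3   3
  2   0   0   0   0   0   7   7   7   7   7   7
  3   0   1   1   1   1   7   8   8   8   8   8
  4   0   1   1   7   8   8   8   8  14  15  15
  5   0   3   4   7  10  11  11  11  14  17  18
  6   0   3   4   7  10  11  11  13  16  17  18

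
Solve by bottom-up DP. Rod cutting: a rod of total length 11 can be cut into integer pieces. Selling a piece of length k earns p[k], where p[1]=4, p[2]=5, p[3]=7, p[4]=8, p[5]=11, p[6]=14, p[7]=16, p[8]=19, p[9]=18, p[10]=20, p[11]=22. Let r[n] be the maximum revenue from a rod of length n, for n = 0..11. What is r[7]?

28

   n    0    1    2    3    4    5    6    7    8    9   10   11
r[n]    0    4    8   12   16   20   24   28   32   36   40   44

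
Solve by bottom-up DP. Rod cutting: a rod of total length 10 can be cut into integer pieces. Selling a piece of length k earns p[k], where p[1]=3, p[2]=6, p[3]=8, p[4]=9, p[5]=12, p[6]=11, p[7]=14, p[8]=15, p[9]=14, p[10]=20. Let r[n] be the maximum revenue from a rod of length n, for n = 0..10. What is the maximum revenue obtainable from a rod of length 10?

   n    0    1    2    3    4    5    6    7    8    9   10
r[n]    0    3    6    9   12   15   18   21   24   27   30

30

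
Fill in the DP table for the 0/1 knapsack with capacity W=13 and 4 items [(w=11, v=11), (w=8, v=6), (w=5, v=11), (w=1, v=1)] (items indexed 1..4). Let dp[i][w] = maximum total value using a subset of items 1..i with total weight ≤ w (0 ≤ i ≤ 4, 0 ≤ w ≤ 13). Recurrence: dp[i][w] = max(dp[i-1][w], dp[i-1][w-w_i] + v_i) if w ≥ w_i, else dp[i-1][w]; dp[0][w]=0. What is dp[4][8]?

i\w   0   1   2   3   4   5   6   7   8   9  10  11  12  13
  0   0   0   0   0   0   0   0   0   0   0   0   0   0   0
  1   0   0   0   0   0   0   0   0   0   0   0  11  11  11
  2   0   0   0   0   0   0   0   0   6   6   6  11  11  11
  3   0   0   0   0   0  11  11  11  11  11  11  11  11  17
  4   0   1   1   1   1  11  12  12  12  12  12  12  12  17

12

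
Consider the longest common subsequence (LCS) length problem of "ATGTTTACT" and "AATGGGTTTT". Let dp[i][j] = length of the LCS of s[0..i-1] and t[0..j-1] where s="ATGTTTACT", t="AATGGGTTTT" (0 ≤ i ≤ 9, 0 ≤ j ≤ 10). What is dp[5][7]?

4

   ''  A  A  T  G  G  G  T  T  T  T
''  0  0  0  0  0  0  0  0  0  0  0
 A  0  1  1  1  1  1  1  1  1  1  1
 T  0  1  1  2  2  2  2  2  2  2  2
 G  0  1  1  2  3  3  3  3  3  3  3
 T  0  1  1  2  3  3  3  4  4  4  4
 T  0  1  1  2  3  3  3  4  5  5  5
 T  0  1  1  2  3  3  3  4  5  6  6
 A  0  1  2  2  3  3  3  4  5  6  6
 C  0  1  2  2  3  3  3  4  5  6  6
 T  0  1  2  3  3  3  3  4  5  6  7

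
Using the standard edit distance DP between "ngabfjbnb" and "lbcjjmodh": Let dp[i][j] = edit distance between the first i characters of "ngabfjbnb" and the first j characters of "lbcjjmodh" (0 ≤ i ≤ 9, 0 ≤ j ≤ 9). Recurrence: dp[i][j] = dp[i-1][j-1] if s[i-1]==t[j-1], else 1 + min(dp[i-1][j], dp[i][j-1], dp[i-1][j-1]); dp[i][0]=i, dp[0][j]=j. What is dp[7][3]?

   ''  l  b  c  j  j  m  o  d  h
''  0  1  2  3  4  5  6  7  8  9
 n  1  1  2  3  4  5  6  7  8  9
 g  2  2  2  3  4  5  6  7  8  9
 a  3  3  3  3  4  5  6  7  8  9
 b  4  4  3  4  4  5  6  7  8  9
 f  5  5  4  4  5  5  6  7  8  9
 j  6  6  5  5  4  5  6  7  8  9
 b  7  7  6  6  5  5  6  7  8  9
 n  8  8  7  7  6  6  6  7  8  9
 b  9  9  8  8  7  7  7  7  8  9

6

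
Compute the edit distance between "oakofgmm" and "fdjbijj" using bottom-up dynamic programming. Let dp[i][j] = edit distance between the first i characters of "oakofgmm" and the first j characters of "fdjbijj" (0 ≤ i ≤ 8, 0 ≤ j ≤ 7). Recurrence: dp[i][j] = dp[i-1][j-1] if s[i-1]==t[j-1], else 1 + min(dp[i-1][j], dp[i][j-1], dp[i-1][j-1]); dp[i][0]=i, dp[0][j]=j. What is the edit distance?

8

   ''  f  d  j  b  i  j  j
''  0  1  2  3  4  5  6  7
 o  1  1  2  3  4  5  6  7
 a  2  2  2  3  4  5  6  7
 k  3  3  3  3  4  5  6  7
 o  4  4  4  4  4  5  6  7
 f  5  4  5  5  5  5  6  7
 g  6  5  5  6  6  6  6  7
 m  7  6  6  6  7  7  7  7
 m  8  7  7  7  7  8  8  8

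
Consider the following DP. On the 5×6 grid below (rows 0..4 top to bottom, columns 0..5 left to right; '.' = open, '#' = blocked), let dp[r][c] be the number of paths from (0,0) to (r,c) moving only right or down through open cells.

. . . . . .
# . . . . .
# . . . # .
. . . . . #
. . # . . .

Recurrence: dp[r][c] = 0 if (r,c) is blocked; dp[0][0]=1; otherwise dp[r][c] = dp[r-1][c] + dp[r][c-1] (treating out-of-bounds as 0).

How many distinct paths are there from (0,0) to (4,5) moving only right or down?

r\c   0   1   2   3   4   5
  0   1   1   1   1   1   1
  1   0   1   2   3   4   5
  2   0   1   3   6   0   5
  3   0   1   4  10  10   0
  4   0   1   0  10  20  20

20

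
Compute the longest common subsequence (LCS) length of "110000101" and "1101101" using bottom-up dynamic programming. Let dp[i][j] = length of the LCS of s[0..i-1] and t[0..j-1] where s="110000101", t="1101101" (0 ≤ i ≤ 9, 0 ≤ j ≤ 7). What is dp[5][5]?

3

   ''  1  1  0  1  1  0  1
''  0  0  0  0  0  0  0  0
 1  0  1  1  1  1  1  1  1
 1  0  1  2  2  2  2  2  2
 0  0  1  2  3  3  3  3  3
 0  0  1  2  3  3  3  4  4
 0  0  1  2  3  3  3  4  4
 0  0  1  2  3  3  3  4  4
 1  0  1  2  3  4  4  4  5
 0  0  1  2  3  4  4  5  5
 1  0  1  2  3  4  5  5  6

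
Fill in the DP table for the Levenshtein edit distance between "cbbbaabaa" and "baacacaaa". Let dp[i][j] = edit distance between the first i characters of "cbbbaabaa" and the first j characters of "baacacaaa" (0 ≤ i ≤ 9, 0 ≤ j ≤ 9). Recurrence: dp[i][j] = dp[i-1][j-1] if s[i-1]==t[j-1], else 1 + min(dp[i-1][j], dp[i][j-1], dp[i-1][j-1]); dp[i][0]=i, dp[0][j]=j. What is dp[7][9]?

7

   ''  b  a  a  c  a  c  a  a  a
''  0  1  2  3  4  5  6  7  8  9
 c  1  1  2  3  3  4  5  6  7  8
 b  2  1  2  3  4  4  5  6  7  8
 b  3  2  2  3  4  5  5  6  7  8
 b  4  3  3  3  4  5  6  6  7  8
 a  5  4  3  3  4  4  5  6  6  7
 a  6  5  4  3  4  4  5  5  6  6
 b  7  6  5  4  4  5  5  6  6  7
 a  8  7  6  5  5  4  5  5  6  6
 a  9  8  7  6  6  5  5  5  5  6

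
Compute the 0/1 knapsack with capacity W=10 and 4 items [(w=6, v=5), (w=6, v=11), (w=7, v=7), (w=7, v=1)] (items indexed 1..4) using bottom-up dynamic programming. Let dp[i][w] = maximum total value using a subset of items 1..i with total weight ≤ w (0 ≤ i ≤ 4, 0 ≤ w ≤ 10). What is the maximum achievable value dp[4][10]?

11

i\w   0   1   2   3   4   5   6   7   8   9  10
  0   0   0   0   0   0   0   0   0   0   0   0
  1   0   0   0   0   0   0   5   5   5   5   5
  2   0   0   0   0   0   0  11  11  11  11  11
  3   0   0   0   0   0   0  11  11  11  11  11
  4   0   0   0   0   0   0  11  11  11  11  11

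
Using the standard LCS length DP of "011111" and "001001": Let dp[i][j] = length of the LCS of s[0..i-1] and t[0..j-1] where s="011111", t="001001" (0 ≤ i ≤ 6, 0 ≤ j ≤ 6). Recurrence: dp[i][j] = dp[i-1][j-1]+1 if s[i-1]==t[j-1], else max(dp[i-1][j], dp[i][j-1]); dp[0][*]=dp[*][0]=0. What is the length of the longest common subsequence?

3

   ''  0  0  1  0  0  1
''  0  0  0  0  0  0  0
 0  0  1  1  1  1  1  1
 1  0  1  1  2  2  2  2
 1  0  1  1  2  2  2  3
 1  0  1  1  2  2  2  3
 1  0  1  1  2  2  2  3
 1  0  1  1  2  2  2  3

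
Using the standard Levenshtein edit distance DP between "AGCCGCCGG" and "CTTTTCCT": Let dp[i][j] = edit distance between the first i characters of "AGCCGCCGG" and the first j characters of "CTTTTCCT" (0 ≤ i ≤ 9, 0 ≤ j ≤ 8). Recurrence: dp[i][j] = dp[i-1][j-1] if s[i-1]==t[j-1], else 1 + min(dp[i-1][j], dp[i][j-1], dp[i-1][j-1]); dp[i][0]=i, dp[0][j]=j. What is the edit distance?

   ''  C  T  T  T  T  C  C  T
''  0  1  2  3  4  5  6  7  8
 A  1  1  2  3  4  5  6  7  8
 G  2  2  2  3  4  5  6  7  8
 C  3  2  3  3  4  5  5  6  7
 C  4  3  3  4  4  5  5  5  6
 G  5  4  4  4  5  5  6  6  6
 C  6  5  5  5  5  6  5  6  7
 C  7  6  6  6  6  6  6  5  6
 G  8  7  7  7  7  7  7  6  6
 G  9  8  8  8  8  8  8  7  7

7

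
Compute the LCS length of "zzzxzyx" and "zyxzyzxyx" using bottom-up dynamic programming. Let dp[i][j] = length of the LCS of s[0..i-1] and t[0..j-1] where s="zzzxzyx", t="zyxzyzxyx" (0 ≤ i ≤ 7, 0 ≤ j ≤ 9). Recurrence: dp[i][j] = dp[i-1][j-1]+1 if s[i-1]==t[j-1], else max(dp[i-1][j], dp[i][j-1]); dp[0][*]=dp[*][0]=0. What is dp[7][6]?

4

   ''  z  y  x  z  y  z  x  y  x
''  0  0  0  0  0  0  0  0  0  0
 z  0  1  1  1  1  1  1  1  1  1
 z  0  1  1  1  2  2  2  2  2  2
 z  0  1  1  1  2  2  3  3  3  3
 x  0  1  1  2  2  2  3  4  4  4
 z  0  1  1  2  3  3  3  4  4  4
 y  0  1  2  2  3  4  4  4  5  5
 x  0  1  2  3  3  4  4  5  5  6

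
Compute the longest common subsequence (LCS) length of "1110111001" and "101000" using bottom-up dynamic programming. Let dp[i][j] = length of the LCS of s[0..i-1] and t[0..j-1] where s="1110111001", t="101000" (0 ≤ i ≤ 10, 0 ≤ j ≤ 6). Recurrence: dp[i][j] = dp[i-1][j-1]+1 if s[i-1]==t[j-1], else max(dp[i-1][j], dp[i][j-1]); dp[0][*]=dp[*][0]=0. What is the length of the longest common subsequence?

5

   ''  1  0  1  0  0  0
''  0  0  0  0  0  0  0
 1  0  1  1  1  1  1  1
 1  0  1  1  2  2  2  2
 1  0  1  1  2  2  2  2
 0  0  1  2  2  3  3  3
 1  0  1  2  3  3  3  3
 1  0  1  2  3  3  3  3
 1  0  1  2  3  3  3  3
 0  0  1  2  3  4  4  4
 0  0  1  2  3  4  5  5
 1  0  1  2  3  4  5  5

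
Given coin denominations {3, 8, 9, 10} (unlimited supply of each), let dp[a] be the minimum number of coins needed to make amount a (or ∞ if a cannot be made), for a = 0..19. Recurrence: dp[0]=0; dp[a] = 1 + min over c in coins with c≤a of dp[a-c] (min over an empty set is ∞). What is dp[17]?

 a  0  1  2  3  4  5  6  7  8  9 10 11 12 13 14 15 16 17 18 19
dp  0  -  -  1  -  -  2  -  1  1  1  2  2  2  3  3  2  2  2  2
(- denotes ∞ / unreachable)

2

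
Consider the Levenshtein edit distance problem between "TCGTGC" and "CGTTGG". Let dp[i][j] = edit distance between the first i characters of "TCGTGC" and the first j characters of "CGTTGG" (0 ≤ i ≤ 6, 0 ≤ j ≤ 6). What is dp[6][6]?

   ''  C  G  T  T  G  G
''  0  1  2  3  4  5  6
 T  1  1  2  2  3  4  5
 C  2  1  2  3  3  4  5
 G  3  2  1  2  3  3  4
 T  4  3  2  1  2  3  4
 G  5  4  3  2  2  2  3
 C  6  5  4  3  3  3  3

3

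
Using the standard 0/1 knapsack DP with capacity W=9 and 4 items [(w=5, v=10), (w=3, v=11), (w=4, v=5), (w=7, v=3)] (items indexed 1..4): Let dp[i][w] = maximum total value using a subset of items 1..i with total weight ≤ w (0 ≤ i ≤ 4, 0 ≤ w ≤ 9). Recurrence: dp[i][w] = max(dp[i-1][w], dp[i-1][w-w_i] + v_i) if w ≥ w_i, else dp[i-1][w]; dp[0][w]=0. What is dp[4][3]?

i\w   0   1   2   3   4   5   6   7   8   9
  0   0   0   0   0   0   0   0   0   0   0
  1   0   0   0   0   0  10  10  10  10  10
  2   0   0   0  11  11  11  11  11  21  21
  3   0   0   0  11  11  11  11  16  21  21
  4   0   0   0  11  11  11  11  16  21  21

11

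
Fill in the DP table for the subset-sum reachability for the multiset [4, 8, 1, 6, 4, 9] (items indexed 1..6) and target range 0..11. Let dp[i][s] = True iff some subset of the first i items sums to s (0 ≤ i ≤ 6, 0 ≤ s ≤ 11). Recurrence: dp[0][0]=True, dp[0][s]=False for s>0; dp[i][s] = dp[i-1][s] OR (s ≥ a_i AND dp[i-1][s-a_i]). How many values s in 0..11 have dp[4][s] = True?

10

i\s   0   1   2   3   4   5   6   7   8   9  10  11
  0   T   F   F   F   F   F   F   F   F   F   F   F
  1   T   F   F   F   T   F   F   F   F   F   F   F
  2   T   F   F   F   T   F   F   F   T   F   F   F
  3   T   T   F   F   T   T   F   F   T   T   F   F
  4   T   T   F   F   T   T   T   T   T   T   T   T
  5   T   T   F   F   T   T   T   T   T   T   T   T
  6   T   T   F   F   T   T   T   T   T   T   T   T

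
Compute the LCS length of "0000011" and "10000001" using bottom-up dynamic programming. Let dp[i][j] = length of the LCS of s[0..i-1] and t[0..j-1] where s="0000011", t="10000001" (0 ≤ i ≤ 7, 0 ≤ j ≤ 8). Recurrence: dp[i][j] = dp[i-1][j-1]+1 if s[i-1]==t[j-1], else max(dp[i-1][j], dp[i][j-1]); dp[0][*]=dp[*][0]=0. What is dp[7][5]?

   ''  1  0  0  0  0  0  0  1
''  0  0  0  0  0  0  0  0  0
 0  0  0  1  1  1  1  1  1  1
 0  0  0  1  2  2  2  2  2  2
 0  0  0  1  2  3  3  3  3  3
 0  0  0  1  2  3  4  4  4  4
 0  0  0  1  2  3  4  5  5  5
 1  0  1  1  2  3  4  5  5  6
 1  0  1  1  2  3  4  5  5  6

4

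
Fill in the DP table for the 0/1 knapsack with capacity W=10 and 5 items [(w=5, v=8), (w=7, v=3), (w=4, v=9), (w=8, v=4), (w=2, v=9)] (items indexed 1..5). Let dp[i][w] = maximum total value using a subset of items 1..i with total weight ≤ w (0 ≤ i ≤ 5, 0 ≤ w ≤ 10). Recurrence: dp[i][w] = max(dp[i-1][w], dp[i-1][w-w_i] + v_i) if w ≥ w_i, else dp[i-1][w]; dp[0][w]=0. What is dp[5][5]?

i\w   0   1   2   3   4   5   6   7   8   9  10
  0   0   0   0   0   0   0   0   0   0   0   0
  1   0   0   0   0   0   8   8   8   8   8   8
  2   0   0   0   0   0   8   8   8   8   8   8
  3   0   0   0   0   9   9   9   9   9  17  17
  4   0   0   0   0   9   9   9   9   9  17  17
  5   0   0   9   9   9   9  18  18  18  18  18

9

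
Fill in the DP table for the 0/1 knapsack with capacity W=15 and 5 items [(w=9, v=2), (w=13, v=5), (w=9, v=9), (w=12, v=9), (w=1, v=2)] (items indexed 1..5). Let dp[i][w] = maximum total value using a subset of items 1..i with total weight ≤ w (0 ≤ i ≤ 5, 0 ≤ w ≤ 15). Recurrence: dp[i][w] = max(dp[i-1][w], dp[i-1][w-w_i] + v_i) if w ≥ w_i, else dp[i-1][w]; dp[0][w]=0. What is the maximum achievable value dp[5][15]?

11

i\w   0   1   2   3   4   5   6   7   8   9  10  11  12  13  14  15
  0   0   0   0   0   0   0   0   0   0   0   0   0   0   0   0   0
  1   0   0   0   0   0   0   0   0   0   2   2   2   2   2   2   2
  2   0   0   0   0   0   0   0   0   0   2   2   2   2   5   5   5
  3   0   0   0   0   0   0   0   0   0   9   9   9   9   9   9   9
  4   0   0   0   0   0   0   0   0   0   9   9   9   9   9   9   9
  5   0   2   2   2   2   2   2   2   2   9  11  11  11  11  11  11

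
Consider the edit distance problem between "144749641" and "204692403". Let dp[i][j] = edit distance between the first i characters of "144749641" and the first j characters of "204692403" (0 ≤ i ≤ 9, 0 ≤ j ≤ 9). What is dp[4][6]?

   ''  2  0  4  6  9  2  4  0  3
''  0  1  2  3  4  5  6  7  8  9
 1  1  1  2  3  4  5  6  7  8  9
 4  2  2  2  2  3  4  5  6  7  8
 4  3  3  3  2  3  4  5  5  6  7
 7  4  4  4  3  3  4  5  6  6  7
 4  5  5  5  4  4  4  5  5  6  7
 9  6  6  6  5  5  4  5  6  6  7
 6  7  7  7  6  5  5  5  6  7  7
 4  8  8  8  7  6  6  6  5  6  7
 1  9  9  9  8  7  7  7  6  6  7

5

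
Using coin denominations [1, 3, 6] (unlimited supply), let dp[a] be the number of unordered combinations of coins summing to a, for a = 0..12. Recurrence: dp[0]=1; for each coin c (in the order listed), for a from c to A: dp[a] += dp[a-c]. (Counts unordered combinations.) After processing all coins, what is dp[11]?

6

after  coin     0     1     2     3     4     5     6     7     8     9    10    11    12
          1     1     1     1     1     1     1     1     1     1     1     1     1     1
          3     1     1     1     2     2     2     3     3     3     4     4     4     5
          6     1     1     1     2     2     2     4     4     4     6     6     6     9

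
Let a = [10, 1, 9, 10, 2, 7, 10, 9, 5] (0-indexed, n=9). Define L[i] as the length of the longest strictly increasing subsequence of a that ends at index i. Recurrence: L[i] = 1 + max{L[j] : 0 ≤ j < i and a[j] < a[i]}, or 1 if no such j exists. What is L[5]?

3

   i    0    1    2    3    4    5    6    7    8
a[i]   10    1    9   10    2    7   10    9    5
L[i]    1    1    2    3    2    3    4    4    3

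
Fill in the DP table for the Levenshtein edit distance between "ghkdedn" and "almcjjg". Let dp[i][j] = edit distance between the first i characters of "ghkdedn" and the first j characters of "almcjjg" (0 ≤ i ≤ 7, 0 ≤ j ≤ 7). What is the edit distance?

   ''  a  l  m  c  j  j  g
''  0  1  2  3  4  5  6  7
 g  1  1  2  3  4  5  6  6
 h  2  2  2  3  4  5  6  7
 k  3  3  3  3  4  5  6  7
 d  4  4  4  4  4  5  6  7
 e  5  5  5  5  5  5  6  7
 d  6  6  6  6  6  6  6  7
 n  7  7  7  7  7  7  7  7

7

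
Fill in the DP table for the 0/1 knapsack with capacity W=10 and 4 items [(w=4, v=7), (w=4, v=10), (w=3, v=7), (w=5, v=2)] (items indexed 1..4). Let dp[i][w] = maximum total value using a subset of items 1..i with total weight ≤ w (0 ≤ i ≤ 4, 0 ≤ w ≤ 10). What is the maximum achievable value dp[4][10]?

17

i\w   0   1   2   3   4   5   6   7   8   9  10
  0   0   0   0   0   0   0   0   0   0   0   0
  1   0   0   0   0   7   7   7   7   7   7   7
  2   0   0   0   0  10  10  10  10  17  17  17
  3   0   0   0   7  10  10  10  17  17  17  17
  4   0   0   0   7  10  10  10  17  17  17  17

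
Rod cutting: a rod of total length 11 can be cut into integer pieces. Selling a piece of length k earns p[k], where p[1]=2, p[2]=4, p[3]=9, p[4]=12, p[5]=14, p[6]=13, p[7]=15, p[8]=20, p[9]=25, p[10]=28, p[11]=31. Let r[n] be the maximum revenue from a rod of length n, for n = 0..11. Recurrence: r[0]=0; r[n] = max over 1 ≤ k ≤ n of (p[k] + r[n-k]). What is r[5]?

14

   n    0    1    2    3    4    5    6    7    8    9   10   11
r[n]    0    2    4    9   12   14   18   21   24   27   30   33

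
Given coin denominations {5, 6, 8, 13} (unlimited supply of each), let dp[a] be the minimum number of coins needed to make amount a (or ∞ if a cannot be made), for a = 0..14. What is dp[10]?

2

 a  0  1  2  3  4  5  6  7  8  9 10 11 12 13 14
dp  0  -  -  -  -  1  1  -  1  -  2  2  2  1  2
(- denotes ∞ / unreachable)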